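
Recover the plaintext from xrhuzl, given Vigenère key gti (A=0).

Repeat the key across the ciphertext: gtigti
x(23)−g(6): 17 → r
r(17)−t(19): -2≡24 → y
h(7)−i(8): -1≡25 → z
u(20)−g(6): 14 → o
z(25)−t(19): 6 → g
l(11)−i(8): 3 → d

ryzogd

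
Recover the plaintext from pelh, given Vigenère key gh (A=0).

Repeat the key across the ciphertext: ghgh
p(15)−g(6): 9 → j
e(4)−h(7): -3≡23 → x
l(11)−g(6): 5 → f
h(7)−h(7): 0 → a

jxfa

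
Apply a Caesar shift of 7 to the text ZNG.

Z(25): 25+7=32≡6 → G
N(13): 13+7=20 → U
G(6): 6+7=13 → N

GUN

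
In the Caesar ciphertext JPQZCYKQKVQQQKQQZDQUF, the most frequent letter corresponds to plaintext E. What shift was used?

12

The most frequent ciphertext letter is Q (appears 8 times).
Q is position 16; E is position 4.
Shift = 12.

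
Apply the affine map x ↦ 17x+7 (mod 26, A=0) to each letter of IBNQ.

NYUT

I(8): 17·8+7=143≡13 → N
B(1): 17·1+7=24 → Y
N(13): 17·13+7=228≡20 → U
Q(16): 17·16+7=279≡19 → T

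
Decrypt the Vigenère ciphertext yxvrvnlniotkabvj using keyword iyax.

qzvunplqaqtnsdvm

Repeat the key across the ciphertext: iyaxiyaxiyaxiyax
y(24)−i(8): 16 → q
x(23)−y(24): -1≡25 → z
v(21)−a(0): 21 → v
r(17)−x(23): -6≡20 → u
v(21)−i(8): 13 → n
n(13)−y(24): -11≡15 → p
l(11)−a(0): 11 → l
n(13)−x(23): -10≡16 → q
i(8)−i(8): 0 → a
o(14)−y(24): -10≡16 → q
t(19)−a(0): 19 → t
k(10)−x(23): -13≡13 → n
a(0)−i(8): -8≡18 → s
b(1)−y(24): -23≡3 → d
v(21)−a(0): 21 → v
j(9)−x(23): -14≡12 → m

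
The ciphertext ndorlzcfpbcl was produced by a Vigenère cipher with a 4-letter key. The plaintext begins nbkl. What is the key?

Subtract each crib letter from the matching ciphertext letter (mod 26):
n(13)−n(13)=0 → a
d(3)−b(1)=2 → c
o(14)−k(10)=4 → e
r(17)−l(11)=6 → g

aceg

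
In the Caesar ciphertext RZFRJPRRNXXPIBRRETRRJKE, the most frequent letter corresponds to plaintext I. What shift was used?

9

The most frequent ciphertext letter is R (appears 8 times).
R is position 17; I is position 8.
Shift = 9.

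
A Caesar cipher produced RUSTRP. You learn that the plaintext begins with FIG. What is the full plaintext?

FIGHFD

From the crib: R(17)−F(5)=12, so the shift is 12.
Subtract 12 from each ciphertext letter:
R(17): 17−12=5 → F
U(20): 20−12=8 → I
S(18): 18−12=6 → G
T(19): 19−12=7 → H
R(17): 17−12=5 → F
P(15): 15−12=3 → D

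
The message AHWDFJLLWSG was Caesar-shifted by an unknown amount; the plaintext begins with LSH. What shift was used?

From the crib: A(0)−L(11)=-11≡15, so the shift is 15.

15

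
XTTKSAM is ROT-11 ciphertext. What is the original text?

MIIZHPB

X(23): 23−11=12 → M
T(19): 19−11=8 → I
T(19): 19−11=8 → I
K(10): 10−11=-1≡25 → Z
S(18): 18−11=7 → H
A(0): 0−11=-11≡15 → P
M(12): 12−11=1 → B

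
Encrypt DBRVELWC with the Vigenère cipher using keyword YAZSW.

BBQNAJWB

Repeat the key across the message: YAZSWYAZ
D(3)+Y(24): 27≡1 → B
B(1)+A(0): 1 → B
R(17)+Z(25): 42≡16 → Q
V(21)+S(18): 39≡13 → N
E(4)+W(22): 26≡0 → A
L(11)+Y(24): 35≡9 → J
W(22)+A(0): 22 → W
C(2)+Z(25): 27≡1 → B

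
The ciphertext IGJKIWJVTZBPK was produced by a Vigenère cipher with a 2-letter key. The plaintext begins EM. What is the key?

Subtract each crib letter from the matching ciphertext letter (mod 26):
I(8)−E(4)=4 → E
G(6)−M(12)=-6≡20 → U

EU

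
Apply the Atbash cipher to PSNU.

KHMF

P(15) → K(10)
S(18) → H(7)
N(13) → M(12)
U(20) → F(5)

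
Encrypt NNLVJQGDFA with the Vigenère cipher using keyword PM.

CZAHYCVPUM

Repeat the key across the message: PMPMPMPMPM
N(13)+P(15): 28≡2 → C
N(13)+M(12): 25 → Z
L(11)+P(15): 26≡0 → A
V(21)+M(12): 33≡7 → H
J(9)+P(15): 24 → Y
Q(16)+M(12): 28≡2 → C
G(6)+P(15): 21 → V
D(3)+M(12): 15 → P
F(5)+P(15): 20 → U
A(0)+M(12): 12 → M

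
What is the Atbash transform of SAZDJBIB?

S(18) → H(7)
A(0) → Z(25)
Z(25) → A(0)
D(3) → W(22)
J(9) → Q(16)
B(1) → Y(24)
I(8) → R(17)
B(1) → Y(24)

HZAWQYRY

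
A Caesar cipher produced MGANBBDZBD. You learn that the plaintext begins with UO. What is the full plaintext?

From the crib: M(12)−U(20)=-8≡18, so the shift is 18.
Subtract 18 from each ciphertext letter:
M(12): 12−18=-6≡20 → U
G(6): 6−18=-12≡14 → O
A(0): 0−18=-18≡8 → I
N(13): 13−18=-5≡21 → V
B(1): 1−18=-17≡9 → J
B(1): 1−18=-17≡9 → J
D(3): 3−18=-15≡11 → L
Z(25): 25−18=7 → H
B(1): 1−18=-17≡9 → J
D(3): 3−18=-15≡11 → L

UOIVJJLHJL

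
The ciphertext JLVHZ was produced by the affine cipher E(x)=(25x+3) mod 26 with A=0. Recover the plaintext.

USIWE

The inverse of 25 mod 26 is 25, since 25·25=625≡1. Apply D(y)=25·(y−3) mod 26:
J(9): 25·(9−3)=150≡20 → U
L(11): 25·(11−3)=200≡18 → S
V(21): 25·(21−3)=450≡8 → I
H(7): 25·(7−3)=100≡22 → W
Z(25): 25·(25−3)=550≡4 → E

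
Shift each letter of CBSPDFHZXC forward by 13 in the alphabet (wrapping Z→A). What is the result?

C(2): 2+13=15 → P
B(1): 1+13=14 → O
S(18): 18+13=31≡5 → F
P(15): 15+13=28≡2 → C
D(3): 3+13=16 → Q
F(5): 5+13=18 → S
H(7): 7+13=20 → U
Z(25): 25+13=38≡12 → M
X(23): 23+13=36≡10 → K
C(2): 2+13=15 → P

POFCQSUMKP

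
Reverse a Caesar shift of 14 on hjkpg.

tvwbs

h(7): 7−14=-7≡19 → t
j(9): 9−14=-5≡21 → v
k(10): 10−14=-4≡22 → w
p(15): 15−14=1 → b
g(6): 6−14=-8≡18 → s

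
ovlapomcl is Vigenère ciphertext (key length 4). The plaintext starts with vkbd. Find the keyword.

Subtract each crib letter from the matching ciphertext letter (mod 26):
o(14)−v(21)=-7≡19 → t
v(21)−k(10)=11 → l
l(11)−b(1)=10 → k
a(0)−d(3)=-3≡23 → x

tlkx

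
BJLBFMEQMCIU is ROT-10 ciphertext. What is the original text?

B(1): 1−10=-9≡17 → R
J(9): 9−10=-1≡25 → Z
L(11): 11−10=1 → B
B(1): 1−10=-9≡17 → R
F(5): 5−10=-5≡21 → V
M(12): 12−10=2 → C
E(4): 4−10=-6≡20 → U
Q(16): 16−10=6 → G
M(12): 12−10=2 → C
C(2): 2−10=-8≡18 → S
I(8): 8−10=-2≡24 → Y
U(20): 20−10=10 → K

RZBRVCUGCSYK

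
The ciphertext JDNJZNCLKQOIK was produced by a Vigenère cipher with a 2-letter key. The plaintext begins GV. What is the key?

Subtract each crib letter from the matching ciphertext letter (mod 26):
J(9)−G(6)=3 → D
D(3)−V(21)=-18≡8 → I

DI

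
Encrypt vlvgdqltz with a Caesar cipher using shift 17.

v(21): 21+17=38≡12 → m
l(11): 11+17=28≡2 → c
v(21): 21+17=38≡12 → m
g(6): 6+17=23 → x
d(3): 3+17=20 → u
q(16): 16+17=33≡7 → h
l(11): 11+17=28≡2 → c
t(19): 19+17=36≡10 → k
z(25): 25+17=42≡16 → q

mcmxuhckq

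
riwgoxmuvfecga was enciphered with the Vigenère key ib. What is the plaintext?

jhofgwetnewbyz

Repeat the key across the ciphertext: ibibibibibibib
r(17)−i(8): 9 → j
i(8)−b(1): 7 → h
w(22)−i(8): 14 → o
g(6)−b(1): 5 → f
o(14)−i(8): 6 → g
x(23)−b(1): 22 → w
m(12)−i(8): 4 → e
u(20)−b(1): 19 → t
v(21)−i(8): 13 → n
f(5)−b(1): 4 → e
e(4)−i(8): -4≡22 → w
c(2)−b(1): 1 → b
g(6)−i(8): -2≡24 → y
a(0)−b(1): -1≡25 → z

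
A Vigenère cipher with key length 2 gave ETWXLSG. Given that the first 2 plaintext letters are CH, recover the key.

CM

Subtract each crib letter from the matching ciphertext letter (mod 26):
E(4)−C(2)=2 → C
T(19)−H(7)=12 → M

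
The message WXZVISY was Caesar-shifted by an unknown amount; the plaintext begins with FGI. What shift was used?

From the crib: W(22)−F(5)=17, so the shift is 17.

17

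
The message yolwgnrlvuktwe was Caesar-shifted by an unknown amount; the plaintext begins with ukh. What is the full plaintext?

ukhscjnhrqgpsa

From the crib: y(24)−u(20)=4, so the shift is 4.
Subtract 4 from each ciphertext letter:
y(24): 24−4=20 → u
o(14): 14−4=10 → k
l(11): 11−4=7 → h
w(22): 22−4=18 → s
g(6): 6−4=2 → c
n(13): 13−4=9 → j
r(17): 17−4=13 → n
l(11): 11−4=7 → h
v(21): 21−4=17 → r
u(20): 20−4=16 → q
k(10): 10−4=6 → g
t(19): 19−4=15 → p
w(22): 22−4=18 → s
e(4): 4−4=0 → a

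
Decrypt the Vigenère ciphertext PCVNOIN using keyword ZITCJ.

QUCLFJF

Repeat the key across the ciphertext: ZITCJZI
P(15)−Z(25): -10≡16 → Q
C(2)−I(8): -6≡20 → U
V(21)−T(19): 2 → C
N(13)−C(2): 11 → L
O(14)−J(9): 5 → F
I(8)−Z(25): -17≡9 → J
N(13)−I(8): 5 → F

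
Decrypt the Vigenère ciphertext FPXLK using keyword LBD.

UOUAJ

Repeat the key across the ciphertext: LBDLB
F(5)−L(11): -6≡20 → U
P(15)−B(1): 14 → O
X(23)−D(3): 20 → U
L(11)−L(11): 0 → A
K(10)−B(1): 9 → J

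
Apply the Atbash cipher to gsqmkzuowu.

thjnpafldf

g(6) → t(19)
s(18) → h(7)
q(16) → j(9)
m(12) → n(13)
k(10) → p(15)
z(25) → a(0)
u(20) → f(5)
o(14) → l(11)
w(22) → d(3)
u(20) → f(5)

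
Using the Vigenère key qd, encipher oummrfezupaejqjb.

excphiucksqhztze

Repeat the key across the message: qdqdqdqdqdqdqdqd
o(14)+q(16): 30≡4 → e
u(20)+d(3): 23 → x
m(12)+q(16): 28≡2 → c
m(12)+d(3): 15 → p
r(17)+q(16): 33≡7 → h
f(5)+d(3): 8 → i
e(4)+q(16): 20 → u
z(25)+d(3): 28≡2 → c
u(20)+q(16): 36≡10 → k
p(15)+d(3): 18 → s
a(0)+q(16): 16 → q
e(4)+d(3): 7 → h
j(9)+q(16): 25 → z
q(16)+d(3): 19 → t
j(9)+q(16): 25 → z
b(1)+d(3): 4 → e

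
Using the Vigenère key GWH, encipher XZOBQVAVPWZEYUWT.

DVVHMCGRWCVLEQDZ

Repeat the key across the message: GWHGWHGWHGWHGWHG
X(23)+G(6): 29≡3 → D
Z(25)+W(22): 47≡21 → V
O(14)+H(7): 21 → V
B(1)+G(6): 7 → H
Q(16)+W(22): 38≡12 → M
V(21)+H(7): 28≡2 → C
A(0)+G(6): 6 → G
V(21)+W(22): 43≡17 → R
P(15)+H(7): 22 → W
W(22)+G(6): 28≡2 → C
Z(25)+W(22): 47≡21 → V
E(4)+H(7): 11 → L
Y(24)+G(6): 30≡4 → E
U(20)+W(22): 42≡16 → Q
W(22)+H(7): 29≡3 → D
T(19)+G(6): 25 → Z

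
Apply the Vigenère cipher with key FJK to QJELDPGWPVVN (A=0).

Repeat the key across the message: FJKFJKFJKFJK
Q(16)+F(5): 21 → V
J(9)+J(9): 18 → S
E(4)+K(10): 14 → O
L(11)+F(5): 16 → Q
D(3)+J(9): 12 → M
P(15)+K(10): 25 → Z
G(6)+F(5): 11 → L
W(22)+J(9): 31≡5 → F
P(15)+K(10): 25 → Z
V(21)+F(5): 26≡0 → A
V(21)+J(9): 30≡4 → E
N(13)+K(10): 23 → X

VSOQMZLFZAEX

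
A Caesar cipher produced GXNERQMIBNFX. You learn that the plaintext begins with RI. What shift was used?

15

From the crib: G(6)−R(17)=-11≡15, so the shift is 15.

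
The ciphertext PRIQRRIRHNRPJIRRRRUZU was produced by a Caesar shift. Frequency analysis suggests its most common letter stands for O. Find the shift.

3

The most frequent ciphertext letter is R (appears 9 times).
R is position 17; O is position 14.
Shift = 3.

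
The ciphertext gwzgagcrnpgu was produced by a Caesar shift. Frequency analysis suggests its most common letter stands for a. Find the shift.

6

The most frequent ciphertext letter is g (appears 4 times).
g is position 6; a is position 0.
Shift = 6.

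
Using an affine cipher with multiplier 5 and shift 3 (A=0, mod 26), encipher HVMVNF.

H(7): 5·7+3=38≡12 → M
V(21): 5·21+3=108≡4 → E
M(12): 5·12+3=63≡11 → L
V(21): 5·21+3=108≡4 → E
N(13): 5·13+3=68≡16 → Q
F(5): 5·5+3=28≡2 → C

MELEQC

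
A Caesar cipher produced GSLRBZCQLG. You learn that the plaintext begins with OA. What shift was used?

From the crib: G(6)−O(14)=-8≡18, so the shift is 18.

18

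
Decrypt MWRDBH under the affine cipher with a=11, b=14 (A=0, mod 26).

OWFZNX

The inverse of 11 mod 26 is 19, since 11·19=209≡1. Apply D(y)=19·(y−14) mod 26:
M(12): 19·(12−14)=-38≡14 → O
W(22): 19·(22−14)=152≡22 → W
R(17): 19·(17−14)=57≡5 → F
D(3): 19·(3−14)=-209≡25 → Z
B(1): 19·(1−14)=-247≡13 → N
H(7): 19·(7−14)=-133≡23 → X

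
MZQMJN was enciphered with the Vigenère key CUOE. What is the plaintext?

KFCIHT

Repeat the key across the ciphertext: CUOECU
M(12)−C(2): 10 → K
Z(25)−U(20): 5 → F
Q(16)−O(14): 2 → C
M(12)−E(4): 8 → I
J(9)−C(2): 7 → H
N(13)−U(20): -7≡19 → T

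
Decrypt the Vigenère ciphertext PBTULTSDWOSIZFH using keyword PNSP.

AOBFWGAOHBATKSP

Repeat the key across the ciphertext: PNSPPNSPPNSPPNS
P(15)−P(15): 0 → A
B(1)−N(13): -12≡14 → O
T(19)−S(18): 1 → B
U(20)−P(15): 5 → F
L(11)−P(15): -4≡22 → W
T(19)−N(13): 6 → G
S(18)−S(18): 0 → A
D(3)−P(15): -12≡14 → O
W(22)−P(15): 7 → H
O(14)−N(13): 1 → B
S(18)−S(18): 0 → A
I(8)−P(15): -7≡19 → T
Z(25)−P(15): 10 → K
F(5)−N(13): -8≡18 → S
H(7)−S(18): -11≡15 → P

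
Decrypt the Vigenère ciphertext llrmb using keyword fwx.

gpuhf

Repeat the key across the ciphertext: fwxfw
l(11)−f(5): 6 → g
l(11)−w(22): -11≡15 → p
r(17)−x(23): -6≡20 → u
m(12)−f(5): 7 → h
b(1)−w(22): -21≡5 → f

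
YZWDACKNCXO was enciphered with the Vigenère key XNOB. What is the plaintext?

Repeat the key across the ciphertext: XNOBXNOBXNO
Y(24)−X(23): 1 → B
Z(25)−N(13): 12 → M
W(22)−O(14): 8 → I
D(3)−B(1): 2 → C
A(0)−X(23): -23≡3 → D
C(2)−N(13): -11≡15 → P
K(10)−O(14): -4≡22 → W
N(13)−B(1): 12 → M
C(2)−X(23): -21≡5 → F
X(23)−N(13): 10 → K
O(14)−O(14): 0 → A

BMICDPWMFKA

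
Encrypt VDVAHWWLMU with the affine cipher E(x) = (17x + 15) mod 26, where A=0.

IOIPEZZULR

V(21): 17·21+15=372≡8 → I
D(3): 17·3+15=66≡14 → O
V(21): 17·21+15=372≡8 → I
A(0): 17·0+15=15 → P
H(7): 17·7+15=134≡4 → E
W(22): 17·22+15=389≡25 → Z
W(22): 17·22+15=389≡25 → Z
L(11): 17·11+15=202≡20 → U
M(12): 17·12+15=219≡11 → L
U(20): 17·20+15=355≡17 → R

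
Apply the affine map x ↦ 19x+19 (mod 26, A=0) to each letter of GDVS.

DYCX

G(6): 19·6+19=133≡3 → D
D(3): 19·3+19=76≡24 → Y
V(21): 19·21+19=418≡2 → C
S(18): 19·18+19=361≡23 → X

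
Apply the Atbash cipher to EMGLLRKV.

E(4) → V(21)
M(12) → N(13)
G(6) → T(19)
L(11) → O(14)
L(11) → O(14)
R(17) → I(8)
K(10) → P(15)
V(21) → E(4)

VNTOOIPE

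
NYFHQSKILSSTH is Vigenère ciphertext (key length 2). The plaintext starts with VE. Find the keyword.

Subtract each crib letter from the matching ciphertext letter (mod 26):
N(13)−V(21)=-8≡18 → S
Y(24)−E(4)=20 → U

SU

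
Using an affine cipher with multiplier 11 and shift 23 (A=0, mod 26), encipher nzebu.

kmpij

n(13): 11·13+23=166≡10 → k
z(25): 11·25+23=298≡12 → m
e(4): 11·4+23=67≡15 → p
b(1): 11·1+23=34≡8 → i
u(20): 11·20+23=243≡9 → j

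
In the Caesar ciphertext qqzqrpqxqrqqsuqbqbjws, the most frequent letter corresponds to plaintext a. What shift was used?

16

The most frequent ciphertext letter is q (appears 9 times).
q is position 16; a is position 0.
Shift = 16.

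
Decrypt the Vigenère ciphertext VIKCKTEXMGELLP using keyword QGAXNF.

FCKFXOORMJRGVJ

Repeat the key across the ciphertext: QGAXNFQGAXNFQG
V(21)−Q(16): 5 → F
I(8)−G(6): 2 → C
K(10)−A(0): 10 → K
C(2)−X(23): -21≡5 → F
K(10)−N(13): -3≡23 → X
T(19)−F(5): 14 → O
E(4)−Q(16): -12≡14 → O
X(23)−G(6): 17 → R
M(12)−A(0): 12 → M
G(6)−X(23): -17≡9 → J
E(4)−N(13): -9≡17 → R
L(11)−F(5): 6 → G
L(11)−Q(16): -5≡21 → V
P(15)−G(6): 9 → J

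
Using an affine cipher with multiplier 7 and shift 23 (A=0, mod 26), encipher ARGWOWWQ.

A(0): 7·0+23=23 → X
R(17): 7·17+23=142≡12 → M
G(6): 7·6+23=65≡13 → N
W(22): 7·22+23=177≡21 → V
O(14): 7·14+23=121≡17 → R
W(22): 7·22+23=177≡21 → V
W(22): 7·22+23=177≡21 → V
Q(16): 7·16+23=135≡5 → F

XMNVRVVF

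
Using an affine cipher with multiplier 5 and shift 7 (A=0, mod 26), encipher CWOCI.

C(2): 5·2+7=17 → R
W(22): 5·22+7=117≡13 → N
O(14): 5·14+7=77≡25 → Z
C(2): 5·2+7=17 → R
I(8): 5·8+7=47≡21 → V

RNZRV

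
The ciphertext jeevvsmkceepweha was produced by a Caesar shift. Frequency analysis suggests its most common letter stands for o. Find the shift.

16

The most frequent ciphertext letter is e (appears 5 times).
e is position 4; o is position 14.
Shift = -10≡16.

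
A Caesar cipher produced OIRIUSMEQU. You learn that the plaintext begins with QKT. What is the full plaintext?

From the crib: O(14)−Q(16)=-2≡24, so the shift is 24.
Subtract 24 from each ciphertext letter:
O(14): 14−24=-10≡16 → Q
I(8): 8−24=-16≡10 → K
R(17): 17−24=-7≡19 → T
I(8): 8−24=-16≡10 → K
U(20): 20−24=-4≡22 → W
S(18): 18−24=-6≡20 → U
M(12): 12−24=-12≡14 → O
E(4): 4−24=-20≡6 → G
Q(16): 16−24=-8≡18 → S
U(20): 20−24=-4≡22 → W

QKTKWUOGSW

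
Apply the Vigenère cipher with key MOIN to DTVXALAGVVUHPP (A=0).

PHDKMZITHJCUBD

Repeat the key across the message: MOINMOINMOINMO
D(3)+M(12): 15 → P
T(19)+O(14): 33≡7 → H
V(21)+I(8): 29≡3 → D
X(23)+N(13): 36≡10 → K
A(0)+M(12): 12 → M
L(11)+O(14): 25 → Z
A(0)+I(8): 8 → I
G(6)+N(13): 19 → T
V(21)+M(12): 33≡7 → H
V(21)+O(14): 35≡9 → J
U(20)+I(8): 28≡2 → C
H(7)+N(13): 20 → U
P(15)+M(12): 27≡1 → B
P(15)+O(14): 29≡3 → D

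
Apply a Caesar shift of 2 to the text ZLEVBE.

BNGXDG

Z(25): 25+2=27≡1 → B
L(11): 11+2=13 → N
E(4): 4+2=6 → G
V(21): 21+2=23 → X
B(1): 1+2=3 → D
E(4): 4+2=6 → G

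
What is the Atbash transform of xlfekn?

x(23) → c(2)
l(11) → o(14)
f(5) → u(20)
e(4) → v(21)
k(10) → p(15)
n(13) → m(12)

couvpm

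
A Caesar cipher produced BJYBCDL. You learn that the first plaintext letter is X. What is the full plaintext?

XFUXYZH

From the crib: B(1)−X(23)=-22≡4, so the shift is 4.
Subtract 4 from each ciphertext letter:
B(1): 1−4=-3≡23 → X
J(9): 9−4=5 → F
Y(24): 24−4=20 → U
B(1): 1−4=-3≡23 → X
C(2): 2−4=-2≡24 → Y
D(3): 3−4=-1≡25 → Z
L(11): 11−4=7 → H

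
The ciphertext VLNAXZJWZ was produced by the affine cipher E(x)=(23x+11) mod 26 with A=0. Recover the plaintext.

The inverse of 23 mod 26 is 17, since 23·17=391≡1. Apply D(y)=17·(y−11) mod 26:
V(21): 17·(21−11)=170≡14 → O
L(11): 17·(11−11)=0 → A
N(13): 17·(13−11)=34≡8 → I
A(0): 17·(0−11)=-187≡21 → V
X(23): 17·(23−11)=204≡22 → W
Z(25): 17·(25−11)=238≡4 → E
J(9): 17·(9−11)=-34≡18 → S
W(22): 17·(22−11)=187≡5 → F
Z(25): 17·(25−11)=238≡4 → E

OAIVWESFE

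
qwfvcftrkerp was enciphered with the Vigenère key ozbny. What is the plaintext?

cxeieruqxgdq

Repeat the key across the ciphertext: ozbnyozbnyoz
q(16)−o(14): 2 → c
w(22)−z(25): -3≡23 → x
f(5)−b(1): 4 → e
v(21)−n(13): 8 → i
c(2)−y(24): -22≡4 → e
f(5)−o(14): -9≡17 → r
t(19)−z(25): -6≡20 → u
r(17)−b(1): 16 → q
k(10)−n(13): -3≡23 → x
e(4)−y(24): -20≡6 → g
r(17)−o(14): 3 → d
p(15)−z(25): -10≡16 → q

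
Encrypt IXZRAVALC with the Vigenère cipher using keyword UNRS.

CKQJUIRDW

Repeat the key across the message: UNRSUNRSU
I(8)+U(20): 28≡2 → C
X(23)+N(13): 36≡10 → K
Z(25)+R(17): 42≡16 → Q
R(17)+S(18): 35≡9 → J
A(0)+U(20): 20 → U
V(21)+N(13): 34≡8 → I
A(0)+R(17): 17 → R
L(11)+S(18): 29≡3 → D
C(2)+U(20): 22 → W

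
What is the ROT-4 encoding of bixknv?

fmborz

b(1): 1+4=5 → f
i(8): 8+4=12 → m
x(23): 23+4=27≡1 → b
k(10): 10+4=14 → o
n(13): 13+4=17 → r
v(21): 21+4=25 → z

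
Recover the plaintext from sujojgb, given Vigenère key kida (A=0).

imgozyy

Repeat the key across the ciphertext: kidakid
s(18)−k(10): 8 → i
u(20)−i(8): 12 → m
j(9)−d(3): 6 → g
o(14)−a(0): 14 → o
j(9)−k(10): -1≡25 → z
g(6)−i(8): -2≡24 → y
b(1)−d(3): -2≡24 → y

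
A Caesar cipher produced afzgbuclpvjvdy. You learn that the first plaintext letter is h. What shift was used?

From the crib: a(0)−h(7)=-7≡19, so the shift is 19.

19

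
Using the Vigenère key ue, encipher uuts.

oynw

Repeat the key across the message: ueue
u(20)+u(20): 40≡14 → o
u(20)+e(4): 24 → y
t(19)+u(20): 39≡13 → n
s(18)+e(4): 22 → w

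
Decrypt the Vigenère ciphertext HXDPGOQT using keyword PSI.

Repeat the key across the ciphertext: PSIPSIPS
H(7)−P(15): -8≡18 → S
X(23)−S(18): 5 → F
D(3)−I(8): -5≡21 → V
P(15)−P(15): 0 → A
G(6)−S(18): -12≡14 → O
O(14)−I(8): 6 → G
Q(16)−P(15): 1 → B
T(19)−S(18): 1 → B

SFVAOGBB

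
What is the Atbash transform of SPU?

S(18) → H(7)
P(15) → K(10)
U(20) → F(5)

HKF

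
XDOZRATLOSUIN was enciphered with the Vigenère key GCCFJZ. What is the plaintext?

Repeat the key across the ciphertext: GCCFJZGCCFJZG
X(23)−G(6): 17 → R
D(3)−C(2): 1 → B
O(14)−C(2): 12 → M
Z(25)−F(5): 20 → U
R(17)−J(9): 8 → I
A(0)−Z(25): -25≡1 → B
T(19)−G(6): 13 → N
L(11)−C(2): 9 → J
O(14)−C(2): 12 → M
S(18)−F(5): 13 → N
U(20)−J(9): 11 → L
I(8)−Z(25): -17≡9 → J
N(13)−G(6): 7 → H

RBMUIBNJMNLJH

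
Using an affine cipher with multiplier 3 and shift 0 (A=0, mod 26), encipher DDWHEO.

D(3): 3·3+0=9 → J
D(3): 3·3+0=9 → J
W(22): 3·22+0=66≡14 → O
H(7): 3·7+0=21 → V
E(4): 3·4+0=12 → M
O(14): 3·14+0=42≡16 → Q

JJOVMQ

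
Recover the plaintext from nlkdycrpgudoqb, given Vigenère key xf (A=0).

qgnybxukjpgjtw

Repeat the key across the ciphertext: xfxfxfxfxfxfxf
n(13)−x(23): -10≡16 → q
l(11)−f(5): 6 → g
k(10)−x(23): -13≡13 → n
d(3)−f(5): -2≡24 → y
y(24)−x(23): 1 → b
c(2)−f(5): -3≡23 → x
r(17)−x(23): -6≡20 → u
p(15)−f(5): 10 → k
g(6)−x(23): -17≡9 → j
u(20)−f(5): 15 → p
d(3)−x(23): -20≡6 → g
o(14)−f(5): 9 → j
q(16)−x(23): -7≡19 → t
b(1)−f(5): -4≡22 → w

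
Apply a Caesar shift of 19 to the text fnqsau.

f(5): 5+19=24 → y
n(13): 13+19=32≡6 → g
q(16): 16+19=35≡9 → j
s(18): 18+19=37≡11 → l
a(0): 0+19=19 → t
u(20): 20+19=39≡13 → n

ygjltn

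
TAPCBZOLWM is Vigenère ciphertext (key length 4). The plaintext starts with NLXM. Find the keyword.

GPSQ

Subtract each crib letter from the matching ciphertext letter (mod 26):
T(19)−N(13)=6 → G
A(0)−L(11)=-11≡15 → P
P(15)−X(23)=-8≡18 → S
C(2)−M(12)=-10≡16 → Q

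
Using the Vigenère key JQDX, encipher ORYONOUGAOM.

Repeat the key across the message: JQDXJQDXJQD
O(14)+J(9): 23 → X
R(17)+Q(16): 33≡7 → H
Y(24)+D(3): 27≡1 → B
O(14)+X(23): 37≡11 → L
N(13)+J(9): 22 → W
O(14)+Q(16): 30≡4 → E
U(20)+D(3): 23 → X
G(6)+X(23): 29≡3 → D
A(0)+J(9): 9 → J
O(14)+Q(16): 30≡4 → E
M(12)+D(3): 15 → P

XHBLWEXDJEP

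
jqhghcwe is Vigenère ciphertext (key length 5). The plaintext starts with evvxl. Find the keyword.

fvmjw

Subtract each crib letter from the matching ciphertext letter (mod 26):
j(9)−e(4)=5 → f
q(16)−v(21)=-5≡21 → v
h(7)−v(21)=-14≡12 → m
g(6)−x(23)=-17≡9 → j
h(7)−l(11)=-4≡22 → w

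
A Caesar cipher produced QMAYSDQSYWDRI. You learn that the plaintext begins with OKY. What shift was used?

From the crib: Q(16)−O(14)=2, so the shift is 2.

2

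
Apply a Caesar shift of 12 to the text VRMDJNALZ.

V(21): 21+12=33≡7 → H
R(17): 17+12=29≡3 → D
M(12): 12+12=24 → Y
D(3): 3+12=15 → P
J(9): 9+12=21 → V
N(13): 13+12=25 → Z
A(0): 0+12=12 → M
L(11): 11+12=23 → X
Z(25): 25+12=37≡11 → L

HDYPVZMXL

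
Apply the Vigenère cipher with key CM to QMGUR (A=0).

Repeat the key across the message: CMCMC
Q(16)+C(2): 18 → S
M(12)+M(12): 24 → Y
G(6)+C(2): 8 → I
U(20)+M(12): 32≡6 → G
R(17)+C(2): 19 → T

SYIGT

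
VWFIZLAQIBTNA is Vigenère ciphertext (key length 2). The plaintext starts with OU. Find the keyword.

Subtract each crib letter from the matching ciphertext letter (mod 26):
V(21)−O(14)=7 → H
W(22)−U(20)=2 → C

HC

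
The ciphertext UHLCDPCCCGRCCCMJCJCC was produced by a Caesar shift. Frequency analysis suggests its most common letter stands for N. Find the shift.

The most frequent ciphertext letter is C (appears 10 times).
C is position 2; N is position 13.
Shift = -11≡15.

15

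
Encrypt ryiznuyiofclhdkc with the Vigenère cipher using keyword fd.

Repeat the key across the message: fdfdfdfdfdfdfdfd
r(17)+f(5): 22 → w
y(24)+d(3): 27≡1 → b
i(8)+f(5): 13 → n
z(25)+d(3): 28≡2 → c
n(13)+f(5): 18 → s
u(20)+d(3): 23 → x
y(24)+f(5): 29≡3 → d
i(8)+d(3): 11 → l
o(14)+f(5): 19 → t
f(5)+d(3): 8 → i
c(2)+f(5): 7 → h
l(11)+d(3): 14 → o
h(7)+f(5): 12 → m
d(3)+d(3): 6 → g
k(10)+f(5): 15 → p
c(2)+d(3): 5 → f

wbncsxdltihomgpf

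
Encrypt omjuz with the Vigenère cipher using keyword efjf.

srszd

Repeat the key across the message: efjfe
o(14)+e(4): 18 → s
m(12)+f(5): 17 → r
j(9)+j(9): 18 → s
u(20)+f(5): 25 → z
z(25)+e(4): 29≡3 → d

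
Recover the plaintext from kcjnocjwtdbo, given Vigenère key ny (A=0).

xewpbewygfoq

Repeat the key across the ciphertext: nynynynynyny
k(10)−n(13): -3≡23 → x
c(2)−y(24): -22≡4 → e
j(9)−n(13): -4≡22 → w
n(13)−y(24): -11≡15 → p
o(14)−n(13): 1 → b
c(2)−y(24): -22≡4 → e
j(9)−n(13): -4≡22 → w
w(22)−y(24): -2≡24 → y
t(19)−n(13): 6 → g
d(3)−y(24): -21≡5 → f
b(1)−n(13): -12≡14 → o
o(14)−y(24): -10≡16 → q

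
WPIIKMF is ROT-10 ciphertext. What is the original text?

W(22): 22−10=12 → M
P(15): 15−10=5 → F
I(8): 8−10=-2≡24 → Y
I(8): 8−10=-2≡24 → Y
K(10): 10−10=0 → A
M(12): 12−10=2 → C
F(5): 5−10=-5≡21 → V

MFYYACV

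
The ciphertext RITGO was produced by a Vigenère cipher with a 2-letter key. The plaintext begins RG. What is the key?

Subtract each crib letter from the matching ciphertext letter (mod 26):
R(17)−R(17)=0 → A
I(8)−G(6)=2 → C

AC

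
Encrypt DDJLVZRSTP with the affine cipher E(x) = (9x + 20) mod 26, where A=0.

VVXPBLRAJZ

D(3): 9·3+20=47≡21 → V
D(3): 9·3+20=47≡21 → V
J(9): 9·9+20=101≡23 → X
L(11): 9·11+20=119≡15 → P
V(21): 9·21+20=209≡1 → B
Z(25): 9·25+20=245≡11 → L
R(17): 9·17+20=173≡17 → R
S(18): 9·18+20=182≡0 → A
T(19): 9·19+20=191≡9 → J
P(15): 9·15+20=155≡25 → Z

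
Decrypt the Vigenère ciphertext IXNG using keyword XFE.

Repeat the key across the ciphertext: XFEX
I(8)−X(23): -15≡11 → L
X(23)−F(5): 18 → S
N(13)−E(4): 9 → J
G(6)−X(23): -17≡9 → J

LSJJ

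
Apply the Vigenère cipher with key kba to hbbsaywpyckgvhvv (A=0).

rcbcbygqymlgfivf

Repeat the key across the message: kbakbakbakbakbak
h(7)+k(10): 17 → r
b(1)+b(1): 2 → c
b(1)+a(0): 1 → b
s(18)+k(10): 28≡2 → c
a(0)+b(1): 1 → b
y(24)+a(0): 24 → y
w(22)+k(10): 32≡6 → g
p(15)+b(1): 16 → q
y(24)+a(0): 24 → y
c(2)+k(10): 12 → m
k(10)+b(1): 11 → l
g(6)+a(0): 6 → g
v(21)+k(10): 31≡5 → f
h(7)+b(1): 8 → i
v(21)+a(0): 21 → v
v(21)+k(10): 31≡5 → f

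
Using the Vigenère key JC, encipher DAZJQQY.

MCILZSH

Repeat the key across the message: JCJCJCJ
D(3)+J(9): 12 → M
A(0)+C(2): 2 → C
Z(25)+J(9): 34≡8 → I
J(9)+C(2): 11 → L
Q(16)+J(9): 25 → Z
Q(16)+C(2): 18 → S
Y(24)+J(9): 33≡7 → H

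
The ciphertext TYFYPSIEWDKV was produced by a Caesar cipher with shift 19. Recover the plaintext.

T(19): 19−19=0 → A
Y(24): 24−19=5 → F
F(5): 5−19=-14≡12 → M
Y(24): 24−19=5 → F
P(15): 15−19=-4≡22 → W
S(18): 18−19=-1≡25 → Z
I(8): 8−19=-11≡15 → P
E(4): 4−19=-15≡11 → L
W(22): 22−19=3 → D
D(3): 3−19=-16≡10 → K
K(10): 10−19=-9≡17 → R
V(21): 21−19=2 → C

AFMFWZPLDKRC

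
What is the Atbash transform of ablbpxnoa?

zyoykcmlz

a(0) → z(25)
b(1) → y(24)
l(11) → o(14)
b(1) → y(24)
p(15) → k(10)
x(23) → c(2)
n(13) → m(12)
o(14) → l(11)
a(0) → z(25)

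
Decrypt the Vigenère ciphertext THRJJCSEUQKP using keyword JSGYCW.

KPLLHGJMOSIT

Repeat the key across the ciphertext: JSGYCWJSGYCW
T(19)−J(9): 10 → K
H(7)−S(18): -11≡15 → P
R(17)−G(6): 11 → L
J(9)−Y(24): -15≡11 → L
J(9)−C(2): 7 → H
C(2)−W(22): -20≡6 → G
S(18)−J(9): 9 → J
E(4)−S(18): -14≡12 → M
U(20)−G(6): 14 → O
Q(16)−Y(24): -8≡18 → S
K(10)−C(2): 8 → I
P(15)−W(22): -7≡19 → T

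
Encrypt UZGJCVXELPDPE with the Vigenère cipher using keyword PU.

Repeat the key across the message: PUPUPUPUPUPUP
U(20)+P(15): 35≡9 → J
Z(25)+U(20): 45≡19 → T
G(6)+P(15): 21 → V
J(9)+U(20): 29≡3 → D
C(2)+P(15): 17 → R
V(21)+U(20): 41≡15 → P
X(23)+P(15): 38≡12 → M
E(4)+U(20): 24 → Y
L(11)+P(15): 26≡0 → A
P(15)+U(20): 35≡9 → J
D(3)+P(15): 18 → S
P(15)+U(20): 35≡9 → J
E(4)+P(15): 19 → T

JTVDRPMYAJSJT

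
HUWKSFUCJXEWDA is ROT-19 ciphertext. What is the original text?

H(7): 7−19=-12≡14 → O
U(20): 20−19=1 → B
W(22): 22−19=3 → D
K(10): 10−19=-9≡17 → R
S(18): 18−19=-1≡25 → Z
F(5): 5−19=-14≡12 → M
U(20): 20−19=1 → B
C(2): 2−19=-17≡9 → J
J(9): 9−19=-10≡16 → Q
X(23): 23−19=4 → E
E(4): 4−19=-15≡11 → L
W(22): 22−19=3 → D
D(3): 3−19=-16≡10 → K
A(0): 0−19=-19≡7 → H

OBDRZMBJQELDKH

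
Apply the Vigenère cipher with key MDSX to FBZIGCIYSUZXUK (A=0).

Repeat the key across the message: MDSXMDSXMDSXMD
F(5)+M(12): 17 → R
B(1)+D(3): 4 → E
Z(25)+S(18): 43≡17 → R
I(8)+X(23): 31≡5 → F
G(6)+M(12): 18 → S
C(2)+D(3): 5 → F
I(8)+S(18): 26≡0 → A
Y(24)+X(23): 47≡21 → V
S(18)+M(12): 30≡4 → E
U(20)+D(3): 23 → X
Z(25)+S(18): 43≡17 → R
X(23)+X(23): 46≡20 → U
U(20)+M(12): 32≡6 → G
K(10)+D(3): 13 → N

RERFSFAVEXRUGN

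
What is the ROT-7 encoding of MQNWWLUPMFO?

TXUDDSBWTMV

M(12): 12+7=19 → T
Q(16): 16+7=23 → X
N(13): 13+7=20 → U
W(22): 22+7=29≡3 → D
W(22): 22+7=29≡3 → D
L(11): 11+7=18 → S
U(20): 20+7=27≡1 → B
P(15): 15+7=22 → W
M(12): 12+7=19 → T
F(5): 5+7=12 → M
O(14): 14+7=21 → V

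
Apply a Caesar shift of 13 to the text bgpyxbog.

otclkobt

b(1): 1+13=14 → o
g(6): 6+13=19 → t
p(15): 15+13=28≡2 → c
y(24): 24+13=37≡11 → l
x(23): 23+13=36≡10 → k
b(1): 1+13=14 → o
o(14): 14+13=27≡1 → b
g(6): 6+13=19 → t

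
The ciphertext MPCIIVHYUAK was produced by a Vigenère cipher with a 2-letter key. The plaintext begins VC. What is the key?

Subtract each crib letter from the matching ciphertext letter (mod 26):
M(12)−V(21)=-9≡17 → R
P(15)−C(2)=13 → N

RN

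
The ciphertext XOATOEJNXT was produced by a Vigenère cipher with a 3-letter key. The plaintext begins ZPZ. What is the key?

Subtract each crib letter from the matching ciphertext letter (mod 26):
X(23)−Z(25)=-2≡24 → Y
O(14)−P(15)=-1≡25 → Z
A(0)−Z(25)=-25≡1 → B

YZB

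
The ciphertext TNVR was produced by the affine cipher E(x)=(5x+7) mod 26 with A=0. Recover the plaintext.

The inverse of 5 mod 26 is 21, since 5·21=105≡1. Apply D(y)=21·(y−7) mod 26:
T(19): 21·(19−7)=252≡18 → S
N(13): 21·(13−7)=126≡22 → W
V(21): 21·(21−7)=294≡8 → I
R(17): 21·(17−7)=210≡2 → C

SWIC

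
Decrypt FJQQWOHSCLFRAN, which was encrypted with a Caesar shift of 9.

F(5): 5−9=-4≡22 → W
J(9): 9−9=0 → A
Q(16): 16−9=7 → H
Q(16): 16−9=7 → H
W(22): 22−9=13 → N
O(14): 14−9=5 → F
H(7): 7−9=-2≡24 → Y
S(18): 18−9=9 → J
C(2): 2−9=-7≡19 → T
L(11): 11−9=2 → C
F(5): 5−9=-4≡22 → W
R(17): 17−9=8 → I
A(0): 0−9=-9≡17 → R
N(13): 13−9=4 → E

WAHHNFYJTCWIRE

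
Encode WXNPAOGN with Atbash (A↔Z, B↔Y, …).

W(22) → D(3)
X(23) → C(2)
N(13) → M(12)
P(15) → K(10)
A(0) → Z(25)
O(14) → L(11)
G(6) → T(19)
N(13) → M(12)

DCMKZLTM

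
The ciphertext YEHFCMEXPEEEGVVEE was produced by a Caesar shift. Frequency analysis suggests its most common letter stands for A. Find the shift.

The most frequent ciphertext letter is E (appears 7 times).
E is position 4; A is position 0.
Shift = 4.

4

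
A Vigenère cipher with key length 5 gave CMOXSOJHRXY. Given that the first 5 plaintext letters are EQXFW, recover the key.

Subtract each crib letter from the matching ciphertext letter (mod 26):
C(2)−E(4)=-2≡24 → Y
M(12)−Q(16)=-4≡22 → W
O(14)−X(23)=-9≡17 → R
X(23)−F(5)=18 → S
S(18)−W(22)=-4≡22 → W

YWRSW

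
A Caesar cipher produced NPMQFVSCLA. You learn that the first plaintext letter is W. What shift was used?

From the crib: N(13)−W(22)=-9≡17, so the shift is 17.

17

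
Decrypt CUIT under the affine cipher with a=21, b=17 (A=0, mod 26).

DPHK

The inverse of 21 mod 26 is 5, since 21·5=105≡1. Apply D(y)=5·(y−17) mod 26:
C(2): 5·(2−17)=-75≡3 → D
U(20): 5·(20−17)=15 → P
I(8): 5·(8−17)=-45≡7 → H
T(19): 5·(19−17)=10 → K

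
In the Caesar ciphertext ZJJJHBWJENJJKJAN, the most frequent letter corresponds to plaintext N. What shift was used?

The most frequent ciphertext letter is J (appears 7 times).
J is position 9; N is position 13.
Shift = -4≡22.

22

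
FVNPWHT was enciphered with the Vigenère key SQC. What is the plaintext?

NFLXGFB

Repeat the key across the ciphertext: SQCSQCS
F(5)−S(18): -13≡13 → N
V(21)−Q(16): 5 → F
N(13)−C(2): 11 → L
P(15)−S(18): -3≡23 → X
W(22)−Q(16): 6 → G
H(7)−C(2): 5 → F
T(19)−S(18): 1 → B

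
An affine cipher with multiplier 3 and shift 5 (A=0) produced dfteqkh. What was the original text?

iawrvts

The inverse of 3 mod 26 is 9, since 3·9=27≡1. Apply D(y)=9·(y−5) mod 26:
d(3): 9·(3−5)=-18≡8 → i
f(5): 9·(5−5)=0 → a
t(19): 9·(19−5)=126≡22 → w
e(4): 9·(4−5)=-9≡17 → r
q(16): 9·(16−5)=99≡21 → v
k(10): 9·(10−5)=45≡19 → t
h(7): 9·(7−5)=18 → s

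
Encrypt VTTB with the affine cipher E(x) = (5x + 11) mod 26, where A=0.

MCCQ

V(21): 5·21+11=116≡12 → M
T(19): 5·19+11=106≡2 → C
T(19): 5·19+11=106≡2 → C
B(1): 5·1+11=16 → Q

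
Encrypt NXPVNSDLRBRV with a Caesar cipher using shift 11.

YIAGYDOWCMCG

N(13): 13+11=24 → Y
X(23): 23+11=34≡8 → I
P(15): 15+11=26≡0 → A
V(21): 21+11=32≡6 → G
N(13): 13+11=24 → Y
S(18): 18+11=29≡3 → D
D(3): 3+11=14 → O
L(11): 11+11=22 → W
R(17): 17+11=28≡2 → C
B(1): 1+11=12 → M
R(17): 17+11=28≡2 → C
V(21): 21+11=32≡6 → G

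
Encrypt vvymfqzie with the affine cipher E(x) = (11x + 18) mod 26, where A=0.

ppwuvmhck

v(21): 11·21+18=249≡15 → p
v(21): 11·21+18=249≡15 → p
y(24): 11·24+18=282≡22 → w
m(12): 11·12+18=150≡20 → u
f(5): 11·5+18=73≡21 → v
q(16): 11·16+18=194≡12 → m
z(25): 11·25+18=293≡7 → h
i(8): 11·8+18=106≡2 → c
e(4): 11·4+18=62≡10 → k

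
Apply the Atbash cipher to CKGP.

C(2) → X(23)
K(10) → P(15)
G(6) → T(19)
P(15) → K(10)

XPTK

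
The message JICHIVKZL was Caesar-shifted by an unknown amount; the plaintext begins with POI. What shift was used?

From the crib: J(9)−P(15)=-6≡20, so the shift is 20.

20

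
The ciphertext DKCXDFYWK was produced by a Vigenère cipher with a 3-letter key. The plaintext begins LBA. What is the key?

Subtract each crib letter from the matching ciphertext letter (mod 26):
D(3)−L(11)=-8≡18 → S
K(10)−B(1)=9 → J
C(2)−A(0)=2 → C

SJC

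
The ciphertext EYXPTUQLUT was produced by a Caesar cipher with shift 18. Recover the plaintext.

MGFXBCYTCB

E(4): 4−18=-14≡12 → M
Y(24): 24−18=6 → G
X(23): 23−18=5 → F
P(15): 15−18=-3≡23 → X
T(19): 19−18=1 → B
U(20): 20−18=2 → C
Q(16): 16−18=-2≡24 → Y
L(11): 11−18=-7≡19 → T
U(20): 20−18=2 → C
T(19): 19−18=1 → B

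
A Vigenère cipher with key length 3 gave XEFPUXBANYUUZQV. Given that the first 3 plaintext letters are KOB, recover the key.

Subtract each crib letter from the matching ciphertext letter (mod 26):
X(23)−K(10)=13 → N
E(4)−O(14)=-10≡16 → Q
F(5)−B(1)=4 → E

NQE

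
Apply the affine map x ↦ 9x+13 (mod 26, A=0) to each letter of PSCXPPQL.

STFMSSBI

P(15): 9·15+13=148≡18 → S
S(18): 9·18+13=175≡19 → T
C(2): 9·2+13=31≡5 → F
X(23): 9·23+13=220≡12 → M
P(15): 9·15+13=148≡18 → S
P(15): 9·15+13=148≡18 → S
Q(16): 9·16+13=157≡1 → B
L(11): 9·11+13=112≡8 → I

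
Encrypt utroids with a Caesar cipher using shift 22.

qpnkezo

u(20): 20+22=42≡16 → q
t(19): 19+22=41≡15 → p
r(17): 17+22=39≡13 → n
o(14): 14+22=36≡10 → k
i(8): 8+22=30≡4 → e
d(3): 3+22=25 → z
s(18): 18+22=40≡14 → o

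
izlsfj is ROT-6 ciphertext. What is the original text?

i(8): 8−6=2 → c
z(25): 25−6=19 → t
l(11): 11−6=5 → f
s(18): 18−6=12 → m
f(5): 5−6=-1≡25 → z
j(9): 9−6=3 → d

ctfmzd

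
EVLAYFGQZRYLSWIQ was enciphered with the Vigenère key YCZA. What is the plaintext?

Repeat the key across the ciphertext: YCZAYCZAYCZAYCZA
E(4)−Y(24): -20≡6 → G
V(21)−C(2): 19 → T
L(11)−Z(25): -14≡12 → M
A(0)−A(0): 0 → A
Y(24)−Y(24): 0 → A
F(5)−C(2): 3 → D
G(6)−Z(25): -19≡7 → H
Q(16)−A(0): 16 → Q
Z(25)−Y(24): 1 → B
R(17)−C(2): 15 → P
Y(24)−Z(25): -1≡25 → Z
L(11)−A(0): 11 → L
S(18)−Y(24): -6≡20 → U
W(22)−C(2): 20 → U
I(8)−Z(25): -17≡9 → J
Q(16)−A(0): 16 → Q

GTMAADHQBPZLUUJQ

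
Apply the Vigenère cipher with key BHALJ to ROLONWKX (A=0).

SVLZWXRX

Repeat the key across the message: BHALJBHA
R(17)+B(1): 18 → S
O(14)+H(7): 21 → V
L(11)+A(0): 11 → L
O(14)+L(11): 25 → Z
N(13)+J(9): 22 → W
W(22)+B(1): 23 → X
K(10)+H(7): 17 → R
X(23)+A(0): 23 → X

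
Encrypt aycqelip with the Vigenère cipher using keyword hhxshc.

Repeat the key across the message: hhxshchh
a(0)+h(7): 7 → h
y(24)+h(7): 31≡5 → f
c(2)+x(23): 25 → z
q(16)+s(18): 34≡8 → i
e(4)+h(7): 11 → l
l(11)+c(2): 13 → n
i(8)+h(7): 15 → p
p(15)+h(7): 22 → w

hfzilnpw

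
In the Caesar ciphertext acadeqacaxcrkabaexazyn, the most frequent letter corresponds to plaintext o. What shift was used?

12

The most frequent ciphertext letter is a (appears 7 times).
a is position 0; o is position 14.
Shift = -14≡12.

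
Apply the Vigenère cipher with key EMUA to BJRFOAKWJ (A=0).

FVLFSMEWN

Repeat the key across the message: EMUAEMUAE
B(1)+E(4): 5 → F
J(9)+M(12): 21 → V
R(17)+U(20): 37≡11 → L
F(5)+A(0): 5 → F
O(14)+E(4): 18 → S
A(0)+M(12): 12 → M
K(10)+U(20): 30≡4 → E
W(22)+A(0): 22 → W
J(9)+E(4): 13 → N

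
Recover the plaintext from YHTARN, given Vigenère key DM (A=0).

VVQOOB

Repeat the key across the ciphertext: DMDMDM
Y(24)−D(3): 21 → V
H(7)−M(12): -5≡21 → V
T(19)−D(3): 16 → Q
A(0)−M(12): -12≡14 → O
R(17)−D(3): 14 → O
N(13)−M(12): 1 → B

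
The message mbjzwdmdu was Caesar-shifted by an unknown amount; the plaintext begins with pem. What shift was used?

23

From the crib: m(12)−p(15)=-3≡23, so the shift is 23.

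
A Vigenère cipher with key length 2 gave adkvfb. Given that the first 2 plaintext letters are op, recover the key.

mo

Subtract each crib letter from the matching ciphertext letter (mod 26):
a(0)−o(14)=-14≡12 → m
d(3)−p(15)=-12≡14 → o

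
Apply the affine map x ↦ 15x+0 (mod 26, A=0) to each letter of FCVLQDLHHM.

XEDJGTJBBY

F(5): 15·5+0=75≡23 → X
C(2): 15·2+0=30≡4 → E
V(21): 15·21+0=315≡3 → D
L(11): 15·11+0=165≡9 → J
Q(16): 15·16+0=240≡6 → G
D(3): 15·3+0=45≡19 → T
L(11): 15·11+0=165≡9 → J
H(7): 15·7+0=105≡1 → B
H(7): 15·7+0=105≡1 → B
M(12): 15·12+0=180≡24 → Y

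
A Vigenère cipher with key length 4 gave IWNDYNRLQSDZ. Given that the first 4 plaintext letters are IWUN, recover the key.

AATQ

Subtract each crib letter from the matching ciphertext letter (mod 26):
I(8)−I(8)=0 → A
W(22)−W(22)=0 → A
N(13)−U(20)=-7≡19 → T
D(3)−N(13)=-10≡16 → Q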